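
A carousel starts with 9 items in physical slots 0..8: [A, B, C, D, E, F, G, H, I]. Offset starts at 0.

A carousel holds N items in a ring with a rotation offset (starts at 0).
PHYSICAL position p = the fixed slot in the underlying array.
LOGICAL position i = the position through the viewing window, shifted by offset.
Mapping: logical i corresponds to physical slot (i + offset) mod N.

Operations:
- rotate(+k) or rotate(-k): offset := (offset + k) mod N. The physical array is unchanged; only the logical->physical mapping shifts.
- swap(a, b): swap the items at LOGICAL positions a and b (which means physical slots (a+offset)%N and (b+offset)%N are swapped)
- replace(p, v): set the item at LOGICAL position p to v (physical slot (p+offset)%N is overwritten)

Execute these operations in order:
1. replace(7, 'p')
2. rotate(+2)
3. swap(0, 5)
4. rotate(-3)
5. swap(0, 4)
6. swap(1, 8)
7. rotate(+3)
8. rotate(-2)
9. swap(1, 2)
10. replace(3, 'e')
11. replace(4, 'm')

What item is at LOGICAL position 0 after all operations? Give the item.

Answer: C

Derivation:
After op 1 (replace(7, 'p')): offset=0, physical=[A,B,C,D,E,F,G,p,I], logical=[A,B,C,D,E,F,G,p,I]
After op 2 (rotate(+2)): offset=2, physical=[A,B,C,D,E,F,G,p,I], logical=[C,D,E,F,G,p,I,A,B]
After op 3 (swap(0, 5)): offset=2, physical=[A,B,p,D,E,F,G,C,I], logical=[p,D,E,F,G,C,I,A,B]
After op 4 (rotate(-3)): offset=8, physical=[A,B,p,D,E,F,G,C,I], logical=[I,A,B,p,D,E,F,G,C]
After op 5 (swap(0, 4)): offset=8, physical=[A,B,p,I,E,F,G,C,D], logical=[D,A,B,p,I,E,F,G,C]
After op 6 (swap(1, 8)): offset=8, physical=[C,B,p,I,E,F,G,A,D], logical=[D,C,B,p,I,E,F,G,A]
After op 7 (rotate(+3)): offset=2, physical=[C,B,p,I,E,F,G,A,D], logical=[p,I,E,F,G,A,D,C,B]
After op 8 (rotate(-2)): offset=0, physical=[C,B,p,I,E,F,G,A,D], logical=[C,B,p,I,E,F,G,A,D]
After op 9 (swap(1, 2)): offset=0, physical=[C,p,B,I,E,F,G,A,D], logical=[C,p,B,I,E,F,G,A,D]
After op 10 (replace(3, 'e')): offset=0, physical=[C,p,B,e,E,F,G,A,D], logical=[C,p,B,e,E,F,G,A,D]
After op 11 (replace(4, 'm')): offset=0, physical=[C,p,B,e,m,F,G,A,D], logical=[C,p,B,e,m,F,G,A,D]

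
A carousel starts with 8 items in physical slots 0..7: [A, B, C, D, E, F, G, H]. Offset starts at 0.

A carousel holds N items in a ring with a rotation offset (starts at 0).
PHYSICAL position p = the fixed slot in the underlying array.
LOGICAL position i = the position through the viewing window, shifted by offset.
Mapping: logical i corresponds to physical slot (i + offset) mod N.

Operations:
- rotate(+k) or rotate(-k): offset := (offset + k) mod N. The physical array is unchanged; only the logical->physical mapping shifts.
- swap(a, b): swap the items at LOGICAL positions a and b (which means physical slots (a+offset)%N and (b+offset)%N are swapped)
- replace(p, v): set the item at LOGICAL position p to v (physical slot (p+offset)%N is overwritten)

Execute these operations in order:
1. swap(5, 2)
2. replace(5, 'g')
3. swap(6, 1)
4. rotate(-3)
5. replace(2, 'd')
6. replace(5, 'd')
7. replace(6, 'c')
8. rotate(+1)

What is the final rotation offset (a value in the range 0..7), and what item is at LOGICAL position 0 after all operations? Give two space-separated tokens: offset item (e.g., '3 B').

After op 1 (swap(5, 2)): offset=0, physical=[A,B,F,D,E,C,G,H], logical=[A,B,F,D,E,C,G,H]
After op 2 (replace(5, 'g')): offset=0, physical=[A,B,F,D,E,g,G,H], logical=[A,B,F,D,E,g,G,H]
After op 3 (swap(6, 1)): offset=0, physical=[A,G,F,D,E,g,B,H], logical=[A,G,F,D,E,g,B,H]
After op 4 (rotate(-3)): offset=5, physical=[A,G,F,D,E,g,B,H], logical=[g,B,H,A,G,F,D,E]
After op 5 (replace(2, 'd')): offset=5, physical=[A,G,F,D,E,g,B,d], logical=[g,B,d,A,G,F,D,E]
After op 6 (replace(5, 'd')): offset=5, physical=[A,G,d,D,E,g,B,d], logical=[g,B,d,A,G,d,D,E]
After op 7 (replace(6, 'c')): offset=5, physical=[A,G,d,c,E,g,B,d], logical=[g,B,d,A,G,d,c,E]
After op 8 (rotate(+1)): offset=6, physical=[A,G,d,c,E,g,B,d], logical=[B,d,A,G,d,c,E,g]

Answer: 6 B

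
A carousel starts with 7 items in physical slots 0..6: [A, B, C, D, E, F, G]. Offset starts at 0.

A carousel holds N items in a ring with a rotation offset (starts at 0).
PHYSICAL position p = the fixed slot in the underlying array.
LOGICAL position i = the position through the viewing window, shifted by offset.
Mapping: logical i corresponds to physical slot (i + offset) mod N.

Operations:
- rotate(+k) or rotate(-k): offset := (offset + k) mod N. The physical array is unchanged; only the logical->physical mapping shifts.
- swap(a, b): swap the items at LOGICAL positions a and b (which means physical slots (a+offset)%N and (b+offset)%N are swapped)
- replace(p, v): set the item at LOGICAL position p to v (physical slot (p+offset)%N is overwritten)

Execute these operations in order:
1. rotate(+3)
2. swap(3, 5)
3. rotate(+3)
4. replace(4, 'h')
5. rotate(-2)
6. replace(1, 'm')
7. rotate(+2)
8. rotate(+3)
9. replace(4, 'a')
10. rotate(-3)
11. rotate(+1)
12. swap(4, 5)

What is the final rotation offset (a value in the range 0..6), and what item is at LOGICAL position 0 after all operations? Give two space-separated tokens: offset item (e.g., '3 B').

Answer: 0 A

Derivation:
After op 1 (rotate(+3)): offset=3, physical=[A,B,C,D,E,F,G], logical=[D,E,F,G,A,B,C]
After op 2 (swap(3, 5)): offset=3, physical=[A,G,C,D,E,F,B], logical=[D,E,F,B,A,G,C]
After op 3 (rotate(+3)): offset=6, physical=[A,G,C,D,E,F,B], logical=[B,A,G,C,D,E,F]
After op 4 (replace(4, 'h')): offset=6, physical=[A,G,C,h,E,F,B], logical=[B,A,G,C,h,E,F]
After op 5 (rotate(-2)): offset=4, physical=[A,G,C,h,E,F,B], logical=[E,F,B,A,G,C,h]
After op 6 (replace(1, 'm')): offset=4, physical=[A,G,C,h,E,m,B], logical=[E,m,B,A,G,C,h]
After op 7 (rotate(+2)): offset=6, physical=[A,G,C,h,E,m,B], logical=[B,A,G,C,h,E,m]
After op 8 (rotate(+3)): offset=2, physical=[A,G,C,h,E,m,B], logical=[C,h,E,m,B,A,G]
After op 9 (replace(4, 'a')): offset=2, physical=[A,G,C,h,E,m,a], logical=[C,h,E,m,a,A,G]
After op 10 (rotate(-3)): offset=6, physical=[A,G,C,h,E,m,a], logical=[a,A,G,C,h,E,m]
After op 11 (rotate(+1)): offset=0, physical=[A,G,C,h,E,m,a], logical=[A,G,C,h,E,m,a]
After op 12 (swap(4, 5)): offset=0, physical=[A,G,C,h,m,E,a], logical=[A,G,C,h,m,E,a]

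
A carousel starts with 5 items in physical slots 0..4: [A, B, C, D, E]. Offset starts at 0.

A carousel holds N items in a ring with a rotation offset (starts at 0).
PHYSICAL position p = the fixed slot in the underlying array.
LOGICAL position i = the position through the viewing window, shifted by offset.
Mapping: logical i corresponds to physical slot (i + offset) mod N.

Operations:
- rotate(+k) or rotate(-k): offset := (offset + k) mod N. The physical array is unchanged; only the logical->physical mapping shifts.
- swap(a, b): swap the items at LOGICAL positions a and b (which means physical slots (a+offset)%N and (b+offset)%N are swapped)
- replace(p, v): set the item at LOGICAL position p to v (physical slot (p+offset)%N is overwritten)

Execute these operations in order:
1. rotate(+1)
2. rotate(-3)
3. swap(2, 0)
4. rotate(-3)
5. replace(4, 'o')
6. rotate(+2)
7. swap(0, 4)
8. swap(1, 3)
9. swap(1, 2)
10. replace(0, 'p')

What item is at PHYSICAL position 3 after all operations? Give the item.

After op 1 (rotate(+1)): offset=1, physical=[A,B,C,D,E], logical=[B,C,D,E,A]
After op 2 (rotate(-3)): offset=3, physical=[A,B,C,D,E], logical=[D,E,A,B,C]
After op 3 (swap(2, 0)): offset=3, physical=[D,B,C,A,E], logical=[A,E,D,B,C]
After op 4 (rotate(-3)): offset=0, physical=[D,B,C,A,E], logical=[D,B,C,A,E]
After op 5 (replace(4, 'o')): offset=0, physical=[D,B,C,A,o], logical=[D,B,C,A,o]
After op 6 (rotate(+2)): offset=2, physical=[D,B,C,A,o], logical=[C,A,o,D,B]
After op 7 (swap(0, 4)): offset=2, physical=[D,C,B,A,o], logical=[B,A,o,D,C]
After op 8 (swap(1, 3)): offset=2, physical=[A,C,B,D,o], logical=[B,D,o,A,C]
After op 9 (swap(1, 2)): offset=2, physical=[A,C,B,o,D], logical=[B,o,D,A,C]
After op 10 (replace(0, 'p')): offset=2, physical=[A,C,p,o,D], logical=[p,o,D,A,C]

Answer: o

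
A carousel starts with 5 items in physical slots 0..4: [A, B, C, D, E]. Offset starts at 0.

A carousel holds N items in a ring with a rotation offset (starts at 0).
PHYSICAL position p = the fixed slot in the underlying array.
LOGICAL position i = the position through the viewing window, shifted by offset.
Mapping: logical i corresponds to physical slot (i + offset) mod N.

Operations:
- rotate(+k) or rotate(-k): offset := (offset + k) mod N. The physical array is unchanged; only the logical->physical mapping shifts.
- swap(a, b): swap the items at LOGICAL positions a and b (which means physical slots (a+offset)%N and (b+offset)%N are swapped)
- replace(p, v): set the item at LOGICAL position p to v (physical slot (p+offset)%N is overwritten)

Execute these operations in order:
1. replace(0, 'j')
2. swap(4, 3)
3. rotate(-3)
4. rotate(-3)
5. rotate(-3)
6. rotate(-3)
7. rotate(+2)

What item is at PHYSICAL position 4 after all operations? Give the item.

After op 1 (replace(0, 'j')): offset=0, physical=[j,B,C,D,E], logical=[j,B,C,D,E]
After op 2 (swap(4, 3)): offset=0, physical=[j,B,C,E,D], logical=[j,B,C,E,D]
After op 3 (rotate(-3)): offset=2, physical=[j,B,C,E,D], logical=[C,E,D,j,B]
After op 4 (rotate(-3)): offset=4, physical=[j,B,C,E,D], logical=[D,j,B,C,E]
After op 5 (rotate(-3)): offset=1, physical=[j,B,C,E,D], logical=[B,C,E,D,j]
After op 6 (rotate(-3)): offset=3, physical=[j,B,C,E,D], logical=[E,D,j,B,C]
After op 7 (rotate(+2)): offset=0, physical=[j,B,C,E,D], logical=[j,B,C,E,D]

Answer: D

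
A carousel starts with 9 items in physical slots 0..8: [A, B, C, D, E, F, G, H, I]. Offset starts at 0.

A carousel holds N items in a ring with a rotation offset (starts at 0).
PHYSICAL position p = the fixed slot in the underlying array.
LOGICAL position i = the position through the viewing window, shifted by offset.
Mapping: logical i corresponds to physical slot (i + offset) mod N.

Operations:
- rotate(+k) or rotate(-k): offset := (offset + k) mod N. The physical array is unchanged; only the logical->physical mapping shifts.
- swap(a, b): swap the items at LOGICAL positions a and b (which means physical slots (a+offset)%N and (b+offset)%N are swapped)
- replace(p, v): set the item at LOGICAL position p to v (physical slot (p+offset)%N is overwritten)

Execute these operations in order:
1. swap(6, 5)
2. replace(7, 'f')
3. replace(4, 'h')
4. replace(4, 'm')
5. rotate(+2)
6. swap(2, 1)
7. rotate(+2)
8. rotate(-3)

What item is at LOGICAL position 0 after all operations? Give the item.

Answer: B

Derivation:
After op 1 (swap(6, 5)): offset=0, physical=[A,B,C,D,E,G,F,H,I], logical=[A,B,C,D,E,G,F,H,I]
After op 2 (replace(7, 'f')): offset=0, physical=[A,B,C,D,E,G,F,f,I], logical=[A,B,C,D,E,G,F,f,I]
After op 3 (replace(4, 'h')): offset=0, physical=[A,B,C,D,h,G,F,f,I], logical=[A,B,C,D,h,G,F,f,I]
After op 4 (replace(4, 'm')): offset=0, physical=[A,B,C,D,m,G,F,f,I], logical=[A,B,C,D,m,G,F,f,I]
After op 5 (rotate(+2)): offset=2, physical=[A,B,C,D,m,G,F,f,I], logical=[C,D,m,G,F,f,I,A,B]
After op 6 (swap(2, 1)): offset=2, physical=[A,B,C,m,D,G,F,f,I], logical=[C,m,D,G,F,f,I,A,B]
After op 7 (rotate(+2)): offset=4, physical=[A,B,C,m,D,G,F,f,I], logical=[D,G,F,f,I,A,B,C,m]
After op 8 (rotate(-3)): offset=1, physical=[A,B,C,m,D,G,F,f,I], logical=[B,C,m,D,G,F,f,I,A]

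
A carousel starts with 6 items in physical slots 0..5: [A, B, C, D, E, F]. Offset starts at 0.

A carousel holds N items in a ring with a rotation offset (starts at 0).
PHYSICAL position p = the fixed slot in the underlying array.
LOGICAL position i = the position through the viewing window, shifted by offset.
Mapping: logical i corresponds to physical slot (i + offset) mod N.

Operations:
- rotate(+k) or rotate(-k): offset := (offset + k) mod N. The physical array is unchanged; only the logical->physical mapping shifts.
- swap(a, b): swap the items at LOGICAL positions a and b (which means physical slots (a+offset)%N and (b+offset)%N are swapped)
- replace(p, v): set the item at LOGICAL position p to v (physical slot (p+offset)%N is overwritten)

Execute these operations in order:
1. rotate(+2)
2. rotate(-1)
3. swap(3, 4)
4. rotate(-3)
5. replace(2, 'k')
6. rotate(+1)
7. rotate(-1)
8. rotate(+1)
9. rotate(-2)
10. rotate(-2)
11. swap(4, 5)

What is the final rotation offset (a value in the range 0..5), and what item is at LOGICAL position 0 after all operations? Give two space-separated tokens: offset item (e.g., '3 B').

After op 1 (rotate(+2)): offset=2, physical=[A,B,C,D,E,F], logical=[C,D,E,F,A,B]
After op 2 (rotate(-1)): offset=1, physical=[A,B,C,D,E,F], logical=[B,C,D,E,F,A]
After op 3 (swap(3, 4)): offset=1, physical=[A,B,C,D,F,E], logical=[B,C,D,F,E,A]
After op 4 (rotate(-3)): offset=4, physical=[A,B,C,D,F,E], logical=[F,E,A,B,C,D]
After op 5 (replace(2, 'k')): offset=4, physical=[k,B,C,D,F,E], logical=[F,E,k,B,C,D]
After op 6 (rotate(+1)): offset=5, physical=[k,B,C,D,F,E], logical=[E,k,B,C,D,F]
After op 7 (rotate(-1)): offset=4, physical=[k,B,C,D,F,E], logical=[F,E,k,B,C,D]
After op 8 (rotate(+1)): offset=5, physical=[k,B,C,D,F,E], logical=[E,k,B,C,D,F]
After op 9 (rotate(-2)): offset=3, physical=[k,B,C,D,F,E], logical=[D,F,E,k,B,C]
After op 10 (rotate(-2)): offset=1, physical=[k,B,C,D,F,E], logical=[B,C,D,F,E,k]
After op 11 (swap(4, 5)): offset=1, physical=[E,B,C,D,F,k], logical=[B,C,D,F,k,E]

Answer: 1 B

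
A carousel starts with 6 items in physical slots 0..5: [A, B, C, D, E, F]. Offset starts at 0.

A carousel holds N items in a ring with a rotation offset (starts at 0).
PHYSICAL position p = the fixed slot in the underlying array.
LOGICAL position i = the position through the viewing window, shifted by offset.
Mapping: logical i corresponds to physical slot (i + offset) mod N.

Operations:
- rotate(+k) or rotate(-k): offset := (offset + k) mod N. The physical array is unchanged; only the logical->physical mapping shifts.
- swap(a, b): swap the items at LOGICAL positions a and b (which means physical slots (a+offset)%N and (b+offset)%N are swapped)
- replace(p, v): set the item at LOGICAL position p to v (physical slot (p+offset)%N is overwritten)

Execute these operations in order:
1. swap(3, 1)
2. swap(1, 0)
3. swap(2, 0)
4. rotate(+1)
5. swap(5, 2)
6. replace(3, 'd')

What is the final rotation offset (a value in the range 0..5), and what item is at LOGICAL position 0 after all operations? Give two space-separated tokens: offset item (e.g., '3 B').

Answer: 1 A

Derivation:
After op 1 (swap(3, 1)): offset=0, physical=[A,D,C,B,E,F], logical=[A,D,C,B,E,F]
After op 2 (swap(1, 0)): offset=0, physical=[D,A,C,B,E,F], logical=[D,A,C,B,E,F]
After op 3 (swap(2, 0)): offset=0, physical=[C,A,D,B,E,F], logical=[C,A,D,B,E,F]
After op 4 (rotate(+1)): offset=1, physical=[C,A,D,B,E,F], logical=[A,D,B,E,F,C]
After op 5 (swap(5, 2)): offset=1, physical=[B,A,D,C,E,F], logical=[A,D,C,E,F,B]
After op 6 (replace(3, 'd')): offset=1, physical=[B,A,D,C,d,F], logical=[A,D,C,d,F,B]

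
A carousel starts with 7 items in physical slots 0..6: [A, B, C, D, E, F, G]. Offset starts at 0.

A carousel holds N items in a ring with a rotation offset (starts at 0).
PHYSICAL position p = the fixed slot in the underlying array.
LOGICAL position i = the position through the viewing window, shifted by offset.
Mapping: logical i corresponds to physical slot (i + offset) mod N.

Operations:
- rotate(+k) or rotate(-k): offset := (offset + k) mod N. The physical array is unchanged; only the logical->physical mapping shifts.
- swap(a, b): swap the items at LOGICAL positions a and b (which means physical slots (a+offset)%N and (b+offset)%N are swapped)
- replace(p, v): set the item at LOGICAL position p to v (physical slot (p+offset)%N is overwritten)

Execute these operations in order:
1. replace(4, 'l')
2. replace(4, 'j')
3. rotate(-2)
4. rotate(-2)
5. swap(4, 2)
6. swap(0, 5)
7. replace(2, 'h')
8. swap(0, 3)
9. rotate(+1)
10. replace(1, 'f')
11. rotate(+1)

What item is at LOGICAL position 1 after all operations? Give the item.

After op 1 (replace(4, 'l')): offset=0, physical=[A,B,C,D,l,F,G], logical=[A,B,C,D,l,F,G]
After op 2 (replace(4, 'j')): offset=0, physical=[A,B,C,D,j,F,G], logical=[A,B,C,D,j,F,G]
After op 3 (rotate(-2)): offset=5, physical=[A,B,C,D,j,F,G], logical=[F,G,A,B,C,D,j]
After op 4 (rotate(-2)): offset=3, physical=[A,B,C,D,j,F,G], logical=[D,j,F,G,A,B,C]
After op 5 (swap(4, 2)): offset=3, physical=[F,B,C,D,j,A,G], logical=[D,j,A,G,F,B,C]
After op 6 (swap(0, 5)): offset=3, physical=[F,D,C,B,j,A,G], logical=[B,j,A,G,F,D,C]
After op 7 (replace(2, 'h')): offset=3, physical=[F,D,C,B,j,h,G], logical=[B,j,h,G,F,D,C]
After op 8 (swap(0, 3)): offset=3, physical=[F,D,C,G,j,h,B], logical=[G,j,h,B,F,D,C]
After op 9 (rotate(+1)): offset=4, physical=[F,D,C,G,j,h,B], logical=[j,h,B,F,D,C,G]
After op 10 (replace(1, 'f')): offset=4, physical=[F,D,C,G,j,f,B], logical=[j,f,B,F,D,C,G]
After op 11 (rotate(+1)): offset=5, physical=[F,D,C,G,j,f,B], logical=[f,B,F,D,C,G,j]

Answer: B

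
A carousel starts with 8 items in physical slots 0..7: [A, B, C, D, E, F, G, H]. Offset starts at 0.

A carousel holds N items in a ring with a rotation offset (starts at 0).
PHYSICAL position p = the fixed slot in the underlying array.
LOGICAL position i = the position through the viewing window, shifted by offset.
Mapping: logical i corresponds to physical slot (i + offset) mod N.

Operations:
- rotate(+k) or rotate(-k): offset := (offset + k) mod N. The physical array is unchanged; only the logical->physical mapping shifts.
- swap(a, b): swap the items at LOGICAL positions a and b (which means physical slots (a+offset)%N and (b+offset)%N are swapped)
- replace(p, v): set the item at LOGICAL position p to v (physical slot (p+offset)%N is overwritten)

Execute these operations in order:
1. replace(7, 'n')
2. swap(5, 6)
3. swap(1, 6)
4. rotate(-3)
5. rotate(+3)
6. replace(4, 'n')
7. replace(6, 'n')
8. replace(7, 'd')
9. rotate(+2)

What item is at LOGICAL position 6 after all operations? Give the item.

After op 1 (replace(7, 'n')): offset=0, physical=[A,B,C,D,E,F,G,n], logical=[A,B,C,D,E,F,G,n]
After op 2 (swap(5, 6)): offset=0, physical=[A,B,C,D,E,G,F,n], logical=[A,B,C,D,E,G,F,n]
After op 3 (swap(1, 6)): offset=0, physical=[A,F,C,D,E,G,B,n], logical=[A,F,C,D,E,G,B,n]
After op 4 (rotate(-3)): offset=5, physical=[A,F,C,D,E,G,B,n], logical=[G,B,n,A,F,C,D,E]
After op 5 (rotate(+3)): offset=0, physical=[A,F,C,D,E,G,B,n], logical=[A,F,C,D,E,G,B,n]
After op 6 (replace(4, 'n')): offset=0, physical=[A,F,C,D,n,G,B,n], logical=[A,F,C,D,n,G,B,n]
After op 7 (replace(6, 'n')): offset=0, physical=[A,F,C,D,n,G,n,n], logical=[A,F,C,D,n,G,n,n]
After op 8 (replace(7, 'd')): offset=0, physical=[A,F,C,D,n,G,n,d], logical=[A,F,C,D,n,G,n,d]
After op 9 (rotate(+2)): offset=2, physical=[A,F,C,D,n,G,n,d], logical=[C,D,n,G,n,d,A,F]

Answer: A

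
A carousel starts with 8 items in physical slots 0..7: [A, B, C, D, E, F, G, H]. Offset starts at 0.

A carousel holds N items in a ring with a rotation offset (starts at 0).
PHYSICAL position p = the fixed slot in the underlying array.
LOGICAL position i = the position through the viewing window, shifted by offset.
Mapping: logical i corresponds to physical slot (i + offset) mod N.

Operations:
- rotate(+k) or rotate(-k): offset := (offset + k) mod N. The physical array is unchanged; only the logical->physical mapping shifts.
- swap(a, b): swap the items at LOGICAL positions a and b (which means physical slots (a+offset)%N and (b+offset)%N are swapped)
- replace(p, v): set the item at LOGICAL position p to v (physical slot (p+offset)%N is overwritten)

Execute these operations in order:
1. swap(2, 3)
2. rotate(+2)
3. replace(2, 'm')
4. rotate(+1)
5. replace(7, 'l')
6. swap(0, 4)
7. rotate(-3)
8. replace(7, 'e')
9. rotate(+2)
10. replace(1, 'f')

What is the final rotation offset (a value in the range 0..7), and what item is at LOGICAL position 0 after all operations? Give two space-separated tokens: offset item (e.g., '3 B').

Answer: 2 l

Derivation:
After op 1 (swap(2, 3)): offset=0, physical=[A,B,D,C,E,F,G,H], logical=[A,B,D,C,E,F,G,H]
After op 2 (rotate(+2)): offset=2, physical=[A,B,D,C,E,F,G,H], logical=[D,C,E,F,G,H,A,B]
After op 3 (replace(2, 'm')): offset=2, physical=[A,B,D,C,m,F,G,H], logical=[D,C,m,F,G,H,A,B]
After op 4 (rotate(+1)): offset=3, physical=[A,B,D,C,m,F,G,H], logical=[C,m,F,G,H,A,B,D]
After op 5 (replace(7, 'l')): offset=3, physical=[A,B,l,C,m,F,G,H], logical=[C,m,F,G,H,A,B,l]
After op 6 (swap(0, 4)): offset=3, physical=[A,B,l,H,m,F,G,C], logical=[H,m,F,G,C,A,B,l]
After op 7 (rotate(-3)): offset=0, physical=[A,B,l,H,m,F,G,C], logical=[A,B,l,H,m,F,G,C]
After op 8 (replace(7, 'e')): offset=0, physical=[A,B,l,H,m,F,G,e], logical=[A,B,l,H,m,F,G,e]
After op 9 (rotate(+2)): offset=2, physical=[A,B,l,H,m,F,G,e], logical=[l,H,m,F,G,e,A,B]
After op 10 (replace(1, 'f')): offset=2, physical=[A,B,l,f,m,F,G,e], logical=[l,f,m,F,G,e,A,B]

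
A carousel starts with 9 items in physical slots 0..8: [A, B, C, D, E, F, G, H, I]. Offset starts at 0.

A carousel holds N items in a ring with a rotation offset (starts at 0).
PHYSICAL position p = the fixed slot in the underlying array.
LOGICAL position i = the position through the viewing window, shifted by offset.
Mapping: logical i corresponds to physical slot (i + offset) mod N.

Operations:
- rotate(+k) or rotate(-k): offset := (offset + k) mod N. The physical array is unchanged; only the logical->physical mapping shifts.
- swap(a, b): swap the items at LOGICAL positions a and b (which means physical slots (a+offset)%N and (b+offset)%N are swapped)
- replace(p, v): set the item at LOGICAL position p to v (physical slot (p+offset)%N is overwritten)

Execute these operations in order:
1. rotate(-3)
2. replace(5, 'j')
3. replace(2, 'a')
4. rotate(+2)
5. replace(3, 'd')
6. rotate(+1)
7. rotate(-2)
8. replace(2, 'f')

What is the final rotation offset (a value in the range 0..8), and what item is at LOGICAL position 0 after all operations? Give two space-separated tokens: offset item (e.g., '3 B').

Answer: 7 H

Derivation:
After op 1 (rotate(-3)): offset=6, physical=[A,B,C,D,E,F,G,H,I], logical=[G,H,I,A,B,C,D,E,F]
After op 2 (replace(5, 'j')): offset=6, physical=[A,B,j,D,E,F,G,H,I], logical=[G,H,I,A,B,j,D,E,F]
After op 3 (replace(2, 'a')): offset=6, physical=[A,B,j,D,E,F,G,H,a], logical=[G,H,a,A,B,j,D,E,F]
After op 4 (rotate(+2)): offset=8, physical=[A,B,j,D,E,F,G,H,a], logical=[a,A,B,j,D,E,F,G,H]
After op 5 (replace(3, 'd')): offset=8, physical=[A,B,d,D,E,F,G,H,a], logical=[a,A,B,d,D,E,F,G,H]
After op 6 (rotate(+1)): offset=0, physical=[A,B,d,D,E,F,G,H,a], logical=[A,B,d,D,E,F,G,H,a]
After op 7 (rotate(-2)): offset=7, physical=[A,B,d,D,E,F,G,H,a], logical=[H,a,A,B,d,D,E,F,G]
After op 8 (replace(2, 'f')): offset=7, physical=[f,B,d,D,E,F,G,H,a], logical=[H,a,f,B,d,D,E,F,G]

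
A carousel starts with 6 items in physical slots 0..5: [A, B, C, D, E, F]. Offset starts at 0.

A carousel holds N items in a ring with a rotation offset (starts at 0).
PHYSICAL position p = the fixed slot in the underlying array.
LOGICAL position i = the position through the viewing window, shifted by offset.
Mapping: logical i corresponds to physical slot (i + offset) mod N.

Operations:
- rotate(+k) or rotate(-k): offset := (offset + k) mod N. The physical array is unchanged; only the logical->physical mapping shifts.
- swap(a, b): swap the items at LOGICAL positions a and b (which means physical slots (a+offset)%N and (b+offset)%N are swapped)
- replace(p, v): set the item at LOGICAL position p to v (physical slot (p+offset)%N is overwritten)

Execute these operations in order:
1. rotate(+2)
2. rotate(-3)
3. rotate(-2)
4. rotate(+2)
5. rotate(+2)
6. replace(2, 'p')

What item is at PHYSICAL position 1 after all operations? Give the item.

After op 1 (rotate(+2)): offset=2, physical=[A,B,C,D,E,F], logical=[C,D,E,F,A,B]
After op 2 (rotate(-3)): offset=5, physical=[A,B,C,D,E,F], logical=[F,A,B,C,D,E]
After op 3 (rotate(-2)): offset=3, physical=[A,B,C,D,E,F], logical=[D,E,F,A,B,C]
After op 4 (rotate(+2)): offset=5, physical=[A,B,C,D,E,F], logical=[F,A,B,C,D,E]
After op 5 (rotate(+2)): offset=1, physical=[A,B,C,D,E,F], logical=[B,C,D,E,F,A]
After op 6 (replace(2, 'p')): offset=1, physical=[A,B,C,p,E,F], logical=[B,C,p,E,F,A]

Answer: B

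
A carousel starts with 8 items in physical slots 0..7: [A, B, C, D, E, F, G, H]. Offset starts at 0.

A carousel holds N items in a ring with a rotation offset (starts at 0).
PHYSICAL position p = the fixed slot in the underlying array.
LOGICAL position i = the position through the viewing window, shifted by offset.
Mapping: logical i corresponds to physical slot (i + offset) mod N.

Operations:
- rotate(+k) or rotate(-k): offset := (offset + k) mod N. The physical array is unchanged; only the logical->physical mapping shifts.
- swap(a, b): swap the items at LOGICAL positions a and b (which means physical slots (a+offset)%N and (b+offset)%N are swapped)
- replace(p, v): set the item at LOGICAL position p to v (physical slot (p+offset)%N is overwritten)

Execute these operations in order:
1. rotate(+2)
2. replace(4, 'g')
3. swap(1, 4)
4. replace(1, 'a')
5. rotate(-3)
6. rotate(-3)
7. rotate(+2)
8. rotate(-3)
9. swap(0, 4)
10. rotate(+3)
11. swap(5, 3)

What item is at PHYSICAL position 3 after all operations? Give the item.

Answer: B

Derivation:
After op 1 (rotate(+2)): offset=2, physical=[A,B,C,D,E,F,G,H], logical=[C,D,E,F,G,H,A,B]
After op 2 (replace(4, 'g')): offset=2, physical=[A,B,C,D,E,F,g,H], logical=[C,D,E,F,g,H,A,B]
After op 3 (swap(1, 4)): offset=2, physical=[A,B,C,g,E,F,D,H], logical=[C,g,E,F,D,H,A,B]
After op 4 (replace(1, 'a')): offset=2, physical=[A,B,C,a,E,F,D,H], logical=[C,a,E,F,D,H,A,B]
After op 5 (rotate(-3)): offset=7, physical=[A,B,C,a,E,F,D,H], logical=[H,A,B,C,a,E,F,D]
After op 6 (rotate(-3)): offset=4, physical=[A,B,C,a,E,F,D,H], logical=[E,F,D,H,A,B,C,a]
After op 7 (rotate(+2)): offset=6, physical=[A,B,C,a,E,F,D,H], logical=[D,H,A,B,C,a,E,F]
After op 8 (rotate(-3)): offset=3, physical=[A,B,C,a,E,F,D,H], logical=[a,E,F,D,H,A,B,C]
After op 9 (swap(0, 4)): offset=3, physical=[A,B,C,H,E,F,D,a], logical=[H,E,F,D,a,A,B,C]
After op 10 (rotate(+3)): offset=6, physical=[A,B,C,H,E,F,D,a], logical=[D,a,A,B,C,H,E,F]
After op 11 (swap(5, 3)): offset=6, physical=[A,H,C,B,E,F,D,a], logical=[D,a,A,H,C,B,E,F]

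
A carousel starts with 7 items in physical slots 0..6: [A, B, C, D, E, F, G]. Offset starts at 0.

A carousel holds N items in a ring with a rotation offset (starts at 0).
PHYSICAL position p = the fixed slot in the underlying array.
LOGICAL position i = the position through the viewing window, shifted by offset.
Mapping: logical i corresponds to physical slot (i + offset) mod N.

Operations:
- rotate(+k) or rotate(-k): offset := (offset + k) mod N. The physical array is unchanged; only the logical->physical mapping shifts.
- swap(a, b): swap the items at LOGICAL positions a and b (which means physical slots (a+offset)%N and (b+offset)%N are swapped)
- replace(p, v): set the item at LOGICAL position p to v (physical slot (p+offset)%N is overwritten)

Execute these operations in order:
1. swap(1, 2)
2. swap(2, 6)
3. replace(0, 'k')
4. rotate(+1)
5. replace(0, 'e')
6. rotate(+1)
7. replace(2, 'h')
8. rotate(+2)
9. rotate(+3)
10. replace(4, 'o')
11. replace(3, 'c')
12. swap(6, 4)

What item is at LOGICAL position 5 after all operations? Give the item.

After op 1 (swap(1, 2)): offset=0, physical=[A,C,B,D,E,F,G], logical=[A,C,B,D,E,F,G]
After op 2 (swap(2, 6)): offset=0, physical=[A,C,G,D,E,F,B], logical=[A,C,G,D,E,F,B]
After op 3 (replace(0, 'k')): offset=0, physical=[k,C,G,D,E,F,B], logical=[k,C,G,D,E,F,B]
After op 4 (rotate(+1)): offset=1, physical=[k,C,G,D,E,F,B], logical=[C,G,D,E,F,B,k]
After op 5 (replace(0, 'e')): offset=1, physical=[k,e,G,D,E,F,B], logical=[e,G,D,E,F,B,k]
After op 6 (rotate(+1)): offset=2, physical=[k,e,G,D,E,F,B], logical=[G,D,E,F,B,k,e]
After op 7 (replace(2, 'h')): offset=2, physical=[k,e,G,D,h,F,B], logical=[G,D,h,F,B,k,e]
After op 8 (rotate(+2)): offset=4, physical=[k,e,G,D,h,F,B], logical=[h,F,B,k,e,G,D]
After op 9 (rotate(+3)): offset=0, physical=[k,e,G,D,h,F,B], logical=[k,e,G,D,h,F,B]
After op 10 (replace(4, 'o')): offset=0, physical=[k,e,G,D,o,F,B], logical=[k,e,G,D,o,F,B]
After op 11 (replace(3, 'c')): offset=0, physical=[k,e,G,c,o,F,B], logical=[k,e,G,c,o,F,B]
After op 12 (swap(6, 4)): offset=0, physical=[k,e,G,c,B,F,o], logical=[k,e,G,c,B,F,o]

Answer: F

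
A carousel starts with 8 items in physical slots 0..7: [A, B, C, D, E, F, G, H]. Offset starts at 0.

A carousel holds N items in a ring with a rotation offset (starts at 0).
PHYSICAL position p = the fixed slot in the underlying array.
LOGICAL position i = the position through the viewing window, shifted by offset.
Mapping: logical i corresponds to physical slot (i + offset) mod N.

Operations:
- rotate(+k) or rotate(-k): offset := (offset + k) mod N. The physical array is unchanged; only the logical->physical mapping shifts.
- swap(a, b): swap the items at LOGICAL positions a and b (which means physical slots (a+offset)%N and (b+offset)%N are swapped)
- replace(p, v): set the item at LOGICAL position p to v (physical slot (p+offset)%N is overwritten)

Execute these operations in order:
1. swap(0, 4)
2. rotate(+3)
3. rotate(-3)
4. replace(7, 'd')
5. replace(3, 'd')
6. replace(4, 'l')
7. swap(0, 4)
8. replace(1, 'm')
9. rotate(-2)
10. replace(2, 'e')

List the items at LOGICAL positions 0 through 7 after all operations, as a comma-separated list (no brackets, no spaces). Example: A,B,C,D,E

Answer: G,d,e,m,C,d,E,F

Derivation:
After op 1 (swap(0, 4)): offset=0, physical=[E,B,C,D,A,F,G,H], logical=[E,B,C,D,A,F,G,H]
After op 2 (rotate(+3)): offset=3, physical=[E,B,C,D,A,F,G,H], logical=[D,A,F,G,H,E,B,C]
After op 3 (rotate(-3)): offset=0, physical=[E,B,C,D,A,F,G,H], logical=[E,B,C,D,A,F,G,H]
After op 4 (replace(7, 'd')): offset=0, physical=[E,B,C,D,A,F,G,d], logical=[E,B,C,D,A,F,G,d]
After op 5 (replace(3, 'd')): offset=0, physical=[E,B,C,d,A,F,G,d], logical=[E,B,C,d,A,F,G,d]
After op 6 (replace(4, 'l')): offset=0, physical=[E,B,C,d,l,F,G,d], logical=[E,B,C,d,l,F,G,d]
After op 7 (swap(0, 4)): offset=0, physical=[l,B,C,d,E,F,G,d], logical=[l,B,C,d,E,F,G,d]
After op 8 (replace(1, 'm')): offset=0, physical=[l,m,C,d,E,F,G,d], logical=[l,m,C,d,E,F,G,d]
After op 9 (rotate(-2)): offset=6, physical=[l,m,C,d,E,F,G,d], logical=[G,d,l,m,C,d,E,F]
After op 10 (replace(2, 'e')): offset=6, physical=[e,m,C,d,E,F,G,d], logical=[G,d,e,m,C,d,E,F]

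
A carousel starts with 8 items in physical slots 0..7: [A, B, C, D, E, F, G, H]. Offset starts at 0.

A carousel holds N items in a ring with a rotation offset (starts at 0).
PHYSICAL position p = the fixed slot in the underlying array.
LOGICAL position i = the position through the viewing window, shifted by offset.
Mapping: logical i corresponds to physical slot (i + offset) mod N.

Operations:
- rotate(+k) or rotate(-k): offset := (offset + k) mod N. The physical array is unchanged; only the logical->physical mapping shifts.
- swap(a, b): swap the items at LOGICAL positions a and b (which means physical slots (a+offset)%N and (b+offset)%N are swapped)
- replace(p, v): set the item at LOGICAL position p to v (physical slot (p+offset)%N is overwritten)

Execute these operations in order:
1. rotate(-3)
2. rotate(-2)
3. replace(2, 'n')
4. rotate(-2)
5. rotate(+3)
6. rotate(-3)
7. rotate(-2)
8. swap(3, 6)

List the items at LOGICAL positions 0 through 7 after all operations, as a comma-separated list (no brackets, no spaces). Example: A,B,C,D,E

Answer: H,A,B,n,D,E,C,G

Derivation:
After op 1 (rotate(-3)): offset=5, physical=[A,B,C,D,E,F,G,H], logical=[F,G,H,A,B,C,D,E]
After op 2 (rotate(-2)): offset=3, physical=[A,B,C,D,E,F,G,H], logical=[D,E,F,G,H,A,B,C]
After op 3 (replace(2, 'n')): offset=3, physical=[A,B,C,D,E,n,G,H], logical=[D,E,n,G,H,A,B,C]
After op 4 (rotate(-2)): offset=1, physical=[A,B,C,D,E,n,G,H], logical=[B,C,D,E,n,G,H,A]
After op 5 (rotate(+3)): offset=4, physical=[A,B,C,D,E,n,G,H], logical=[E,n,G,H,A,B,C,D]
After op 6 (rotate(-3)): offset=1, physical=[A,B,C,D,E,n,G,H], logical=[B,C,D,E,n,G,H,A]
After op 7 (rotate(-2)): offset=7, physical=[A,B,C,D,E,n,G,H], logical=[H,A,B,C,D,E,n,G]
After op 8 (swap(3, 6)): offset=7, physical=[A,B,n,D,E,C,G,H], logical=[H,A,B,n,D,E,C,G]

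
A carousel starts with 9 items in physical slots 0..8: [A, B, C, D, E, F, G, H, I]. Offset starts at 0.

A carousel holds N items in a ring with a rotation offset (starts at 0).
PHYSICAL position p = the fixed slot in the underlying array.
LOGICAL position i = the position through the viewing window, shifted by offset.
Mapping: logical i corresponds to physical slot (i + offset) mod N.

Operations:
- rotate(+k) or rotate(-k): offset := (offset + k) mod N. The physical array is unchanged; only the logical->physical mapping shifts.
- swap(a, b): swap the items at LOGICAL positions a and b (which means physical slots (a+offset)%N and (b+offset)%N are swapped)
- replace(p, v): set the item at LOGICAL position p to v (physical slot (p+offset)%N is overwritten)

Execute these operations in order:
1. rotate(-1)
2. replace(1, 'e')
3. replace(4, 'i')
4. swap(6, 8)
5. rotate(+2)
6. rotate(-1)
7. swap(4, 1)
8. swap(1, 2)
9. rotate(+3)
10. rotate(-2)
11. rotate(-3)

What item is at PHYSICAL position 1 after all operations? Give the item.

Answer: C

Derivation:
After op 1 (rotate(-1)): offset=8, physical=[A,B,C,D,E,F,G,H,I], logical=[I,A,B,C,D,E,F,G,H]
After op 2 (replace(1, 'e')): offset=8, physical=[e,B,C,D,E,F,G,H,I], logical=[I,e,B,C,D,E,F,G,H]
After op 3 (replace(4, 'i')): offset=8, physical=[e,B,C,i,E,F,G,H,I], logical=[I,e,B,C,i,E,F,G,H]
After op 4 (swap(6, 8)): offset=8, physical=[e,B,C,i,E,H,G,F,I], logical=[I,e,B,C,i,E,H,G,F]
After op 5 (rotate(+2)): offset=1, physical=[e,B,C,i,E,H,G,F,I], logical=[B,C,i,E,H,G,F,I,e]
After op 6 (rotate(-1)): offset=0, physical=[e,B,C,i,E,H,G,F,I], logical=[e,B,C,i,E,H,G,F,I]
After op 7 (swap(4, 1)): offset=0, physical=[e,E,C,i,B,H,G,F,I], logical=[e,E,C,i,B,H,G,F,I]
After op 8 (swap(1, 2)): offset=0, physical=[e,C,E,i,B,H,G,F,I], logical=[e,C,E,i,B,H,G,F,I]
After op 9 (rotate(+3)): offset=3, physical=[e,C,E,i,B,H,G,F,I], logical=[i,B,H,G,F,I,e,C,E]
After op 10 (rotate(-2)): offset=1, physical=[e,C,E,i,B,H,G,F,I], logical=[C,E,i,B,H,G,F,I,e]
After op 11 (rotate(-3)): offset=7, physical=[e,C,E,i,B,H,G,F,I], logical=[F,I,e,C,E,i,B,H,G]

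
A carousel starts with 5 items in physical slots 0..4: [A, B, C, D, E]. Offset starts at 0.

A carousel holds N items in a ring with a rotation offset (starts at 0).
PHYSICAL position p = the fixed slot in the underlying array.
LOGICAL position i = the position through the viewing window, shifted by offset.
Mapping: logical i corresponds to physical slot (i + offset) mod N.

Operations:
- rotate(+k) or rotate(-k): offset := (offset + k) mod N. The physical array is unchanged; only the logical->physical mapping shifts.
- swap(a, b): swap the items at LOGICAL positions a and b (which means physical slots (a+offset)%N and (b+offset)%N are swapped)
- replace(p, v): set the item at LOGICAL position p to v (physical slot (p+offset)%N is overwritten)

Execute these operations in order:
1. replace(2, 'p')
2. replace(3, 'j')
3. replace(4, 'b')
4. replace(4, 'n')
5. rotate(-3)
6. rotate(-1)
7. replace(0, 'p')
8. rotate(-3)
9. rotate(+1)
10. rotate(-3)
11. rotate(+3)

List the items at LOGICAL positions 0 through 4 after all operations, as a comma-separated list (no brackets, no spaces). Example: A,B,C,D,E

Answer: n,A,p,p,j

Derivation:
After op 1 (replace(2, 'p')): offset=0, physical=[A,B,p,D,E], logical=[A,B,p,D,E]
After op 2 (replace(3, 'j')): offset=0, physical=[A,B,p,j,E], logical=[A,B,p,j,E]
After op 3 (replace(4, 'b')): offset=0, physical=[A,B,p,j,b], logical=[A,B,p,j,b]
After op 4 (replace(4, 'n')): offset=0, physical=[A,B,p,j,n], logical=[A,B,p,j,n]
After op 5 (rotate(-3)): offset=2, physical=[A,B,p,j,n], logical=[p,j,n,A,B]
After op 6 (rotate(-1)): offset=1, physical=[A,B,p,j,n], logical=[B,p,j,n,A]
After op 7 (replace(0, 'p')): offset=1, physical=[A,p,p,j,n], logical=[p,p,j,n,A]
After op 8 (rotate(-3)): offset=3, physical=[A,p,p,j,n], logical=[j,n,A,p,p]
After op 9 (rotate(+1)): offset=4, physical=[A,p,p,j,n], logical=[n,A,p,p,j]
After op 10 (rotate(-3)): offset=1, physical=[A,p,p,j,n], logical=[p,p,j,n,A]
After op 11 (rotate(+3)): offset=4, physical=[A,p,p,j,n], logical=[n,A,p,p,j]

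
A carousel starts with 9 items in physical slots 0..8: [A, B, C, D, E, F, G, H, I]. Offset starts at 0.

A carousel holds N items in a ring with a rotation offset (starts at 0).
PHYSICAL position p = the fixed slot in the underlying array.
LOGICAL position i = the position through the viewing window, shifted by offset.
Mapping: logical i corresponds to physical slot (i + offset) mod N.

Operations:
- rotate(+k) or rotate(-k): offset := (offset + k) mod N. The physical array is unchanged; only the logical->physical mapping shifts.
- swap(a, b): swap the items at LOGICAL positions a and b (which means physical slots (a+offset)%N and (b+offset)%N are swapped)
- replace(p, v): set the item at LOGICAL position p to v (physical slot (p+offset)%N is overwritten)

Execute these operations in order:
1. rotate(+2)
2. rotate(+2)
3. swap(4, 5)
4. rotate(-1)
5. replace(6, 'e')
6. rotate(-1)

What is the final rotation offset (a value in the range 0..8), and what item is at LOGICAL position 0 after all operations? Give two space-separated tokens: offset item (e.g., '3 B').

Answer: 2 C

Derivation:
After op 1 (rotate(+2)): offset=2, physical=[A,B,C,D,E,F,G,H,I], logical=[C,D,E,F,G,H,I,A,B]
After op 2 (rotate(+2)): offset=4, physical=[A,B,C,D,E,F,G,H,I], logical=[E,F,G,H,I,A,B,C,D]
After op 3 (swap(4, 5)): offset=4, physical=[I,B,C,D,E,F,G,H,A], logical=[E,F,G,H,A,I,B,C,D]
After op 4 (rotate(-1)): offset=3, physical=[I,B,C,D,E,F,G,H,A], logical=[D,E,F,G,H,A,I,B,C]
After op 5 (replace(6, 'e')): offset=3, physical=[e,B,C,D,E,F,G,H,A], logical=[D,E,F,G,H,A,e,B,C]
After op 6 (rotate(-1)): offset=2, physical=[e,B,C,D,E,F,G,H,A], logical=[C,D,E,F,G,H,A,e,B]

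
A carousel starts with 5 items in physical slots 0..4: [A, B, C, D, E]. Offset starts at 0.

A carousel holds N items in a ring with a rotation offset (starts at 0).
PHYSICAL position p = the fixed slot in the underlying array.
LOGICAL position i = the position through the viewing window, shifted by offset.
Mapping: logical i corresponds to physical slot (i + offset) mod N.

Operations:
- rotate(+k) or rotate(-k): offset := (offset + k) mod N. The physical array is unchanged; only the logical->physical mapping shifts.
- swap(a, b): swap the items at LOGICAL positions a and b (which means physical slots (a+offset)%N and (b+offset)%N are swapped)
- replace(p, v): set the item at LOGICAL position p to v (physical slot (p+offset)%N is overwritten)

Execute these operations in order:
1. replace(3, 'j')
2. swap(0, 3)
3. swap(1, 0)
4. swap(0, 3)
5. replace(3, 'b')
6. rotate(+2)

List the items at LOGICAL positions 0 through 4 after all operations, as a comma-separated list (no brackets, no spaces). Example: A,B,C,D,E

After op 1 (replace(3, 'j')): offset=0, physical=[A,B,C,j,E], logical=[A,B,C,j,E]
After op 2 (swap(0, 3)): offset=0, physical=[j,B,C,A,E], logical=[j,B,C,A,E]
After op 3 (swap(1, 0)): offset=0, physical=[B,j,C,A,E], logical=[B,j,C,A,E]
After op 4 (swap(0, 3)): offset=0, physical=[A,j,C,B,E], logical=[A,j,C,B,E]
After op 5 (replace(3, 'b')): offset=0, physical=[A,j,C,b,E], logical=[A,j,C,b,E]
After op 6 (rotate(+2)): offset=2, physical=[A,j,C,b,E], logical=[C,b,E,A,j]

Answer: C,b,E,A,j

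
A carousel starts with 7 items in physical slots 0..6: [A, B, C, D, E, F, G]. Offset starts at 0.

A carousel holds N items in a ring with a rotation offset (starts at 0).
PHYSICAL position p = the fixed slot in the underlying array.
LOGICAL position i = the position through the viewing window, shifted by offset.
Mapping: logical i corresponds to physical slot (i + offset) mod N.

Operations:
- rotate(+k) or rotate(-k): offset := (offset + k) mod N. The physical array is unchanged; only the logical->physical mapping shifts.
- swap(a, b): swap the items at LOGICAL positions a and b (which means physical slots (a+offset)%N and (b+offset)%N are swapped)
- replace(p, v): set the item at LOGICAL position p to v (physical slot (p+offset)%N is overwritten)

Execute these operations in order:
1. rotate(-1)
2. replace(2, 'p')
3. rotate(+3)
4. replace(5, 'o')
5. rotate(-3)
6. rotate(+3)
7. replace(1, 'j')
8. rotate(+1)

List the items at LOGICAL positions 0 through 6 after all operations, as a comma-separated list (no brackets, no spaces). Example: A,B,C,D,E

After op 1 (rotate(-1)): offset=6, physical=[A,B,C,D,E,F,G], logical=[G,A,B,C,D,E,F]
After op 2 (replace(2, 'p')): offset=6, physical=[A,p,C,D,E,F,G], logical=[G,A,p,C,D,E,F]
After op 3 (rotate(+3)): offset=2, physical=[A,p,C,D,E,F,G], logical=[C,D,E,F,G,A,p]
After op 4 (replace(5, 'o')): offset=2, physical=[o,p,C,D,E,F,G], logical=[C,D,E,F,G,o,p]
After op 5 (rotate(-3)): offset=6, physical=[o,p,C,D,E,F,G], logical=[G,o,p,C,D,E,F]
After op 6 (rotate(+3)): offset=2, physical=[o,p,C,D,E,F,G], logical=[C,D,E,F,G,o,p]
After op 7 (replace(1, 'j')): offset=2, physical=[o,p,C,j,E,F,G], logical=[C,j,E,F,G,o,p]
After op 8 (rotate(+1)): offset=3, physical=[o,p,C,j,E,F,G], logical=[j,E,F,G,o,p,C]

Answer: j,E,F,G,o,p,C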